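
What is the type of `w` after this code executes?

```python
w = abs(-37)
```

abs() of int returns int

int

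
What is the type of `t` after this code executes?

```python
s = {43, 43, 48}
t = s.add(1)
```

set.add() returns None (mutates in place)

NoneType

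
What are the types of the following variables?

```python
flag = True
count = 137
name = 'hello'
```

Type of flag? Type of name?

flag is bool; name is str

bool, str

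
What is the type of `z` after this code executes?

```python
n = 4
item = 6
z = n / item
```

int / int always returns float in Python 3 (4 / 6 = 0.666667)

float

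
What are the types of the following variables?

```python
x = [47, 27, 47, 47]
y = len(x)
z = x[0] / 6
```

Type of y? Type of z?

len() returns int; int / int returns float

int, float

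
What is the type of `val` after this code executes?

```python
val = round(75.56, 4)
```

round() with ndigits arg returns float

float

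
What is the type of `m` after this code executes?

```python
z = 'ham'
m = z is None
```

'is' comparison returns bool

bool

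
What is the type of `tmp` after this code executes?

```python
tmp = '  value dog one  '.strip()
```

str.strip() returns str

str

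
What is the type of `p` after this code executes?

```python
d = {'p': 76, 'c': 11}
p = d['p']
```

Accessing dict[str, int] with key 'p' returns int value 76

int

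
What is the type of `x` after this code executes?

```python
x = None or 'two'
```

'or' with None returns the other value ('two', str)

str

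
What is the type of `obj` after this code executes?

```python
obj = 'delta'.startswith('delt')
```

str.startswith() returns bool

bool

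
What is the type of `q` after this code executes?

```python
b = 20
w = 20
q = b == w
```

Equality comparison returns bool

bool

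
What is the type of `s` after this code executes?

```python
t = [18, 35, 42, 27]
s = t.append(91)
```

list.append() returns None (mutates in place)

NoneType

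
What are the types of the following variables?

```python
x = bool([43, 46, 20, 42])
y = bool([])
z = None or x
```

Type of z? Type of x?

None or <bool> returns the bool; bool() returns bool

bool, bool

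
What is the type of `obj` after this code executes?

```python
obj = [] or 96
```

'or' returns first truthy value (96, which is int)

int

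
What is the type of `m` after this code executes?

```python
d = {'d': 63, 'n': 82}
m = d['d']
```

Accessing dict[str, int] with key 'd' returns int value 63

int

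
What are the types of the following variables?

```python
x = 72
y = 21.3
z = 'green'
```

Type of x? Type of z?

x is int; z is str

int, str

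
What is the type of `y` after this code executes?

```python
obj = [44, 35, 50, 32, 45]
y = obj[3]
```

Indexing a list of ints returns int (obj[3] = 32)

int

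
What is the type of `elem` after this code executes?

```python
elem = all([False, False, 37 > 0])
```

all() returns bool

bool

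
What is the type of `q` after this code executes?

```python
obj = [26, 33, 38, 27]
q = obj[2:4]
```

Slicing a list always returns a list

list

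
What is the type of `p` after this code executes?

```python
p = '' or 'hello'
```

'or' returns first truthy value ('hello', which is str)

str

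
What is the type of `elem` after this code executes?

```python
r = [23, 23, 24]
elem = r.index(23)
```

list.index() returns int

int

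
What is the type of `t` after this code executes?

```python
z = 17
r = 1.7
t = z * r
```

int * float returns float (17 * 1.7 = 28.9)

float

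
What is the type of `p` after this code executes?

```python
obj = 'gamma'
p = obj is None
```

'is' comparison returns bool

bool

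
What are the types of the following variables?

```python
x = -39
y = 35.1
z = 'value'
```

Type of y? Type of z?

y is float; z is str

float, str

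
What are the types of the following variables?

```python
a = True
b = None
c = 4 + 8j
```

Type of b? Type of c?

b is NoneType; c is complex

NoneType, complex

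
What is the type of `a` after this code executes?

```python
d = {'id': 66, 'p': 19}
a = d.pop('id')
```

dict.pop() returns the value (int)

int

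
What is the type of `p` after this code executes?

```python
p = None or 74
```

'or' with None returns the other value (74, int)

int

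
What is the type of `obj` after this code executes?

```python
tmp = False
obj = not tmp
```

'not' always returns bool

bool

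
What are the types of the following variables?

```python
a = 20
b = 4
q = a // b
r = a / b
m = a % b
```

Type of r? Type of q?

int / int returns float; int // int returns int

float, int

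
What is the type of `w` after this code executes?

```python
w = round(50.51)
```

round() with no ndigits arg returns int

int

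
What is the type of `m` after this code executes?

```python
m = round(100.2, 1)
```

round() with ndigits arg returns float

float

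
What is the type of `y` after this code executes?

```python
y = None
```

None has type NoneType

NoneType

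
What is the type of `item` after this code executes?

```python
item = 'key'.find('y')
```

str.find() returns int (index, or -1)

int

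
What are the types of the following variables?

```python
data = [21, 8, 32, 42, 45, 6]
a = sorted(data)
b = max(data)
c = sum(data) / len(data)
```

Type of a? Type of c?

sorted() returns list; int / int returns float

list, float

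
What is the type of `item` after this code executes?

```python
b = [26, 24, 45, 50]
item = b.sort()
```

list.sort() returns None (sorts in place)

NoneType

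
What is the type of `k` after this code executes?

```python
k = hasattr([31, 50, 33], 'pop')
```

hasattr() returns bool

bool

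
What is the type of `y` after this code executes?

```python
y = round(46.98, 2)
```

round() with ndigits arg returns float

float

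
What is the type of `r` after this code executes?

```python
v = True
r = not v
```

'not' always returns bool

bool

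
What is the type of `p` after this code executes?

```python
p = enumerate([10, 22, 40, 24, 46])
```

enumerate() returns an enumerate iterator object

enumerate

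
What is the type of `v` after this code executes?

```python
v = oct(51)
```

oct() returns str representation

str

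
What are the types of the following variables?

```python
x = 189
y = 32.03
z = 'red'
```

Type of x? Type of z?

x is int; z is str

int, str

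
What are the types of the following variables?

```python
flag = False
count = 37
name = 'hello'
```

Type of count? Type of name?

count is int; name is str

int, str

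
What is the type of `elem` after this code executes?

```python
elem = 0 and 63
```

'and' returns the first falsy value (0, which is int)

int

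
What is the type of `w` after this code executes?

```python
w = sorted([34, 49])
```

sorted() always returns list

list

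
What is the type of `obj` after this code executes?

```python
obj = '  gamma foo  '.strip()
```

str.strip() returns str

str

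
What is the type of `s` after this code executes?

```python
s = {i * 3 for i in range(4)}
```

A set comprehension {expr for x in iterable} produces a set

set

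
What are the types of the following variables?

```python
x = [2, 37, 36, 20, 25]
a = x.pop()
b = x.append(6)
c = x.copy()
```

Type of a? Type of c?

list.pop() returns the element (int); list.copy() returns list

int, list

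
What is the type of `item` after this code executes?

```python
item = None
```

None has type NoneType

NoneType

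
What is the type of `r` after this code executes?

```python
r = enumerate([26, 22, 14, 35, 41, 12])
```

enumerate() returns an enumerate iterator object

enumerate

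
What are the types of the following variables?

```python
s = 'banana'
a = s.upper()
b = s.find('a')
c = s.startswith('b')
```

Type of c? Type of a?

str.startswith() returns bool; str.upper() returns str

bool, str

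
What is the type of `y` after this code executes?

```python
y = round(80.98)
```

round() with no ndigits arg returns int

int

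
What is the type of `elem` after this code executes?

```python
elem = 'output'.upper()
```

str.upper() returns str

str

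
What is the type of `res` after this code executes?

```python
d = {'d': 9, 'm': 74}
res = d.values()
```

.values() returns a dict_values view object

dict_values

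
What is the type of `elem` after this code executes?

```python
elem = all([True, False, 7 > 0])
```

all() returns bool

bool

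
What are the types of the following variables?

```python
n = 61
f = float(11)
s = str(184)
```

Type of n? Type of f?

n is int; f is float

int, float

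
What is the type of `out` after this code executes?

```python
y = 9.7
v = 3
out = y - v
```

float - int returns float (9.7 - 3 = 6.7)

float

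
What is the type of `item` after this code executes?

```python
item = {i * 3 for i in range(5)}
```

A set comprehension {expr for x in iterable} produces a set

set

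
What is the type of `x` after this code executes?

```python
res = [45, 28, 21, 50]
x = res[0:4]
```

Slicing a list always returns a list

list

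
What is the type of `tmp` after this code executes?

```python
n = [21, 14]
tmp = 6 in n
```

'in' operator returns bool

bool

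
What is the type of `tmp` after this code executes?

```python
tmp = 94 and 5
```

'and' returns the last value when all truthy (5, which is int)

int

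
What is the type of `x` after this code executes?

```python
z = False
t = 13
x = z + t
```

bool + int returns int (False is 0, so 0 + 13 = 13)

int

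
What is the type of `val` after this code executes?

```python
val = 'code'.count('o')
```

str.count() returns int

int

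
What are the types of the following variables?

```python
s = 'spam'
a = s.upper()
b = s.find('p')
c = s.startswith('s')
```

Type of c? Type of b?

str.startswith() returns bool; str.find() returns int

bool, int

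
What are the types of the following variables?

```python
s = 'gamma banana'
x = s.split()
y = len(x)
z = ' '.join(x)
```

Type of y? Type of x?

len() returns int; str.split() returns list

int, list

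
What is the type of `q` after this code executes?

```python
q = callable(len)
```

callable() returns bool

bool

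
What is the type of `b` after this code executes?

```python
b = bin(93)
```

bin() returns str representation

str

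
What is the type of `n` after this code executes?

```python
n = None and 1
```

'and' returns first falsy value (None)

NoneType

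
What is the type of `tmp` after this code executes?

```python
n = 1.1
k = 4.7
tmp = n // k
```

float // float returns float (floor division preserves float type)

float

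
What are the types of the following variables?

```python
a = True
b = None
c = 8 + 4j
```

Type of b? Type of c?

b is NoneType; c is complex

NoneType, complex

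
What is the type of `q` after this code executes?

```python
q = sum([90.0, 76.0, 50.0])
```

sum() of floats returns float

float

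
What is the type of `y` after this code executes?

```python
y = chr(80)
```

chr() returns str (single character)

str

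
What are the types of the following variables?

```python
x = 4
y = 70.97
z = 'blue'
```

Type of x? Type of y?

x is int; y is float

int, float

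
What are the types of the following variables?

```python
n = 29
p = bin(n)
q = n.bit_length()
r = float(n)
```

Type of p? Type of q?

bin() returns str; int.bit_length() returns int

str, int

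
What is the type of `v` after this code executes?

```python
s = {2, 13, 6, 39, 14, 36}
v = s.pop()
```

Popping from a set of ints returns int

int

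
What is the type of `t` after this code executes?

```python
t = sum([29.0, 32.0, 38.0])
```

sum() of floats returns float

float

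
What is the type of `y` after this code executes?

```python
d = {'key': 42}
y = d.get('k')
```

dict.get() returns None when key 'k' is not found and no default given

NoneType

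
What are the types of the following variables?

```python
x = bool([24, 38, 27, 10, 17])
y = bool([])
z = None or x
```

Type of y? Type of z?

bool() returns bool; None or <bool> returns the bool

bool, bool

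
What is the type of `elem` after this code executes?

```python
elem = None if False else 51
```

Ternary: condition is False, else branch (51) taken → int

int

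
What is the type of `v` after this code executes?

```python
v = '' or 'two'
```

'or' returns first truthy value ('two', which is str)

str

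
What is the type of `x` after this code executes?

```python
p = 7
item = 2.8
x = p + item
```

int + float returns float (7 + 2.8 = 9.8)

float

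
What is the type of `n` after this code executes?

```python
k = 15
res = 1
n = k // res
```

int // int returns int (15 // 1 = 15)

int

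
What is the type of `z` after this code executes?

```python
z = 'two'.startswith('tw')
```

str.startswith() returns bool

bool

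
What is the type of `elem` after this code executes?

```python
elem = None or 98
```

'or' with None returns the other value (98, int)

int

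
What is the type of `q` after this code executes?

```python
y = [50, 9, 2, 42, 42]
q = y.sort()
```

list.sort() returns None (sorts in place)

NoneType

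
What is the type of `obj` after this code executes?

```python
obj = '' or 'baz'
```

'or' returns first truthy value ('baz', which is str)

str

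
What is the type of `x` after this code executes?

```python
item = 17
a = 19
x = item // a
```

int // int returns int (17 // 19 = 0)

int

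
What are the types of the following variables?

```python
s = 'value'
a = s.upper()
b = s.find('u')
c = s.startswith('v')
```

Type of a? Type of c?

str.upper() returns str; str.startswith() returns bool

str, bool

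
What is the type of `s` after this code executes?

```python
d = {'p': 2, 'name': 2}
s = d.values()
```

.values() returns a dict_values view object

dict_values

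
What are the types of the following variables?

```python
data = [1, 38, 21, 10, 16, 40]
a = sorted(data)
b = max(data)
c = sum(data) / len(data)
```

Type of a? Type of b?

sorted() returns list; max of ints returns int

list, int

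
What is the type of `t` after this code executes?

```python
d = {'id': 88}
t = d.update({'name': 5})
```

dict.update() returns None

NoneType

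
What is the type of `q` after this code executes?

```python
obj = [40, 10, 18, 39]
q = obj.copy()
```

list.copy() returns list

list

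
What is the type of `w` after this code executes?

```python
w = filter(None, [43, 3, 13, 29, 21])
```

filter() returns a filter iterator object

filter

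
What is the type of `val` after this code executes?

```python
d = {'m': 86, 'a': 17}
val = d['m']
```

Accessing dict[str, int] with key 'm' returns int value 86

int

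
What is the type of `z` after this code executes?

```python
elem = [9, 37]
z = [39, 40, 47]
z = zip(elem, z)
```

zip() returns a zip iterator object

zip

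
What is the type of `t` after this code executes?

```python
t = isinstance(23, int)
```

isinstance() returns bool

bool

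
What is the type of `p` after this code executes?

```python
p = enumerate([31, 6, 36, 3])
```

enumerate() returns an enumerate iterator object

enumerate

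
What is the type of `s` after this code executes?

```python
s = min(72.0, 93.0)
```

min() of floats returns float

float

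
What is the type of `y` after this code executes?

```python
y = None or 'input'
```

'or' with None returns the other value ('input', str)

str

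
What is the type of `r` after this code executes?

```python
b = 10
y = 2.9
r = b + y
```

int + float returns float (10 + 2.9 = 12.9)

float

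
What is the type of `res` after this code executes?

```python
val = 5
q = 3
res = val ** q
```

int ** positive int returns int (5 ** 3 = 125)

int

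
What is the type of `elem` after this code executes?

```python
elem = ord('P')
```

ord() returns int (Unicode code point)

int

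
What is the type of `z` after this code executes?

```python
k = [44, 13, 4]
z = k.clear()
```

list.clear() returns None

NoneType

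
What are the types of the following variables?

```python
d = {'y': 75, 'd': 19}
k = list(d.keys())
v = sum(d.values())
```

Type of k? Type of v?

list(...) returns list; sum of int values returns int

list, int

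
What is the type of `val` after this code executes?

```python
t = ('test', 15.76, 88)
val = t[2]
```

Index 2 of tuple is 88 which is int

int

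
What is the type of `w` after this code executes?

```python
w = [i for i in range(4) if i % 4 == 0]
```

A list comprehension [...] produces a list

list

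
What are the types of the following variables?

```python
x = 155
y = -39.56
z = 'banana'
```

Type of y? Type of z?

y is float; z is str

float, str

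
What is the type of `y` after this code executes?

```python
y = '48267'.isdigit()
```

str.isdigit() returns bool

bool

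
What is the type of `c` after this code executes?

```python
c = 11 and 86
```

'and' returns the last value when all truthy (86, which is int)

int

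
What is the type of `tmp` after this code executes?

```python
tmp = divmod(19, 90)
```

divmod() returns a tuple (quotient, remainder)

tuple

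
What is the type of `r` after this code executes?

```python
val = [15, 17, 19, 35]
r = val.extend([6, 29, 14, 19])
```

list.extend() returns None

NoneType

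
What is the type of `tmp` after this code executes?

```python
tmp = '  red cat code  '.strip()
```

str.strip() returns str

str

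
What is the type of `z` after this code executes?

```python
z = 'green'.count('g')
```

str.count() returns int

int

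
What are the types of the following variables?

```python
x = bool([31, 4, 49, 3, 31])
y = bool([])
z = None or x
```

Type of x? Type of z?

bool() returns bool; None or <bool> returns the bool

bool, bool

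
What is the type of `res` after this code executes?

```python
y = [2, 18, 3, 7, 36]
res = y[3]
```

Indexing a list of ints returns int (y[3] = 7)

int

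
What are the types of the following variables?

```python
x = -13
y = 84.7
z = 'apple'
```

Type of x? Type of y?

x is int; y is float

int, float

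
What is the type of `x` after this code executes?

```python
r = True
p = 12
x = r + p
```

bool + int returns int (True is 1, so 1 + 12 = 13)

int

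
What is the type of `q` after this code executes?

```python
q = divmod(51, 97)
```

divmod() returns a tuple (quotient, remainder)

tuple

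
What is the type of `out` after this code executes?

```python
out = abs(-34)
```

abs() of int returns int

int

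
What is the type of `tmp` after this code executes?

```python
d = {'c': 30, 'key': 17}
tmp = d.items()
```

dict.items() returns a dict_items view

dict_items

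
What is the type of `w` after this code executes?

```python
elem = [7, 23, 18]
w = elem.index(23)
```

list.index() returns int

int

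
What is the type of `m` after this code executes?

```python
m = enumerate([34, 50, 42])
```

enumerate() returns an enumerate iterator object

enumerate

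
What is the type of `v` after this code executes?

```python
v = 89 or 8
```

'or' returns the first truthy value (89, which is int)

int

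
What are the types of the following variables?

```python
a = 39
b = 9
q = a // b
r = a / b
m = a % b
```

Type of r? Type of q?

int / int returns float; int // int returns int

float, int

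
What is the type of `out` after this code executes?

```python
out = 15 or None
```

'or' returns first truthy value (15, int)

int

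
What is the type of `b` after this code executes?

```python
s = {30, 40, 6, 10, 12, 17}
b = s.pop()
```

Popping from a set of ints returns int

int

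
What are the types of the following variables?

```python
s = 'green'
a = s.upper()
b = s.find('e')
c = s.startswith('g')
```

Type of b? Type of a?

str.find() returns int; str.upper() returns str

int, str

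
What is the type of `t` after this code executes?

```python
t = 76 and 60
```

'and' returns the last value when all truthy (60, which is int)

int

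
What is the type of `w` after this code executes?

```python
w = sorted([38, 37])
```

sorted() always returns list

list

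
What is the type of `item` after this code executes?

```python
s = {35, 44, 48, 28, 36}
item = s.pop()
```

Popping from a set of ints returns int

int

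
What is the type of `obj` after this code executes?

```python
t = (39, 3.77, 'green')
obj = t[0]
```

Index 0 of tuple is 39 which is int

int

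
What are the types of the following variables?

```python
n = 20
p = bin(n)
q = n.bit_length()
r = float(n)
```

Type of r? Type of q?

float() returns float; int.bit_length() returns int

float, int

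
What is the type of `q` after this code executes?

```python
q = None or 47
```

'or' with None returns the other value (47, int)

int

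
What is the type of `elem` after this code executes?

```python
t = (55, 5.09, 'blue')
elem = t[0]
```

Index 0 of tuple is 55 which is int

int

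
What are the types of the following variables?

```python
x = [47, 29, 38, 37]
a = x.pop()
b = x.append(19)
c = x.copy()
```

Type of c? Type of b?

list.copy() returns list; list.append() returns None

list, NoneType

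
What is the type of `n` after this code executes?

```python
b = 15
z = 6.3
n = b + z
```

int + float returns float (15 + 6.3 = 21.3)

float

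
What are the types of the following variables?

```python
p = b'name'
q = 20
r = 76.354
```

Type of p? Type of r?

p is bytes; r is float

bytes, float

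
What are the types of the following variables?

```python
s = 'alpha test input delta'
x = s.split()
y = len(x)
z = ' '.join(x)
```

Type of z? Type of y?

str.join() returns str; len() returns int

str, int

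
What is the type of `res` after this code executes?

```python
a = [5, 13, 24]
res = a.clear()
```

list.clear() returns None

NoneType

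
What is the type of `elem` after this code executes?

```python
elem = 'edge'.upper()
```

str.upper() returns str

str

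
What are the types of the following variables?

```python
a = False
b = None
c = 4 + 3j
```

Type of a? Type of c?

a is bool; c is complex

bool, complex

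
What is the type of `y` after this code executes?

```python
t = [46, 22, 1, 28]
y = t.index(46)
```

list.index() returns int

int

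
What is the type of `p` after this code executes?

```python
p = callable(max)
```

callable() returns bool

bool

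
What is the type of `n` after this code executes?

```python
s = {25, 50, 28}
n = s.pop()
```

Popping from a set of ints returns int

int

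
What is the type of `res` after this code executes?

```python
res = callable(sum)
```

callable() returns bool

bool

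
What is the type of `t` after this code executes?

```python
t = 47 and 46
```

'and' returns the last value when all truthy (46, which is int)

int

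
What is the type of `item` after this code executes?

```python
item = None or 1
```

'or' with None returns the other value (1, int)

int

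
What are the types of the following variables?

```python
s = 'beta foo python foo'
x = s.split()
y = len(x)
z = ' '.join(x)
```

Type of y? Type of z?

len() returns int; str.join() returns str

int, str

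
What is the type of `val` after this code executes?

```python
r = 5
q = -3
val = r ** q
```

int ** negative int returns float

float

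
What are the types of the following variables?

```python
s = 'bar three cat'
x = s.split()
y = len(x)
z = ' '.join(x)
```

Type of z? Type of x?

str.join() returns str; str.split() returns list

str, list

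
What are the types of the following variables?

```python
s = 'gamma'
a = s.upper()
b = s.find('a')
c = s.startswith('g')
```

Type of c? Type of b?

str.startswith() returns bool; str.find() returns int

bool, int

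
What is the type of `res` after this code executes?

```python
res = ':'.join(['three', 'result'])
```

str.join() returns str

str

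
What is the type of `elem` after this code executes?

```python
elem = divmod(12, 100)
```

divmod() returns a tuple (quotient, remainder)

tuple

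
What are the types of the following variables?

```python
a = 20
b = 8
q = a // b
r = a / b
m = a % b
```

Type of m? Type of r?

int % int returns int; int / int returns float

int, float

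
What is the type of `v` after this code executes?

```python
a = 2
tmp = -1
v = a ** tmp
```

int ** negative int returns float

float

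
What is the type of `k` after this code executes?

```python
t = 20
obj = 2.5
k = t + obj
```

int + float returns float (20 + 2.5 = 22.5)

float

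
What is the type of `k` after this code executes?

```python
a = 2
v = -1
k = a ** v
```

int ** negative int returns float

float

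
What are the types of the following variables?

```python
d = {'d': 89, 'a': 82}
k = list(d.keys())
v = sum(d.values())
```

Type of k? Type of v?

list(...) returns list; sum of int values returns int

list, int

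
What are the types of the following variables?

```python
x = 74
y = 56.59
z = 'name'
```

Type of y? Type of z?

y is float; z is str

float, str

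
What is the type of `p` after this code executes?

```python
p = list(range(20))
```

list(range(...)) returns list

list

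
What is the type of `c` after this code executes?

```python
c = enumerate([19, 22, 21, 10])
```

enumerate() returns an enumerate iterator object

enumerate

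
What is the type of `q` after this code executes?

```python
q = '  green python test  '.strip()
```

str.strip() returns str

str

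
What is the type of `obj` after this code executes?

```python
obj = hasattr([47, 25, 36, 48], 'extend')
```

hasattr() returns bool

bool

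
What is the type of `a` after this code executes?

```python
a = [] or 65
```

'or' returns first truthy value (65, which is int)

int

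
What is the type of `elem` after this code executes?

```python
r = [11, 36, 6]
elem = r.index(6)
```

list.index() returns int

int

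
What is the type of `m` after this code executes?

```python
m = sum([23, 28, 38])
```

sum() of ints returns int

int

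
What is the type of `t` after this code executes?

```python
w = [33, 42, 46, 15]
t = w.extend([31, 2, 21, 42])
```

list.extend() returns None

NoneType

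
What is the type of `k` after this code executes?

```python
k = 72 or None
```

'or' returns first truthy value (72, int)

int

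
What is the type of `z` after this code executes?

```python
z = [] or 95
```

'or' returns first truthy value (95, which is int)

int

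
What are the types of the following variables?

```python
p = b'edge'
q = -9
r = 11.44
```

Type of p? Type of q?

p is bytes; q is int

bytes, int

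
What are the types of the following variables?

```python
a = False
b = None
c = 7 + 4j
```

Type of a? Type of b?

a is bool; b is NoneType

bool, NoneType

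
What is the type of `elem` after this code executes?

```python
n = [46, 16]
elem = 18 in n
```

'in' operator returns bool

bool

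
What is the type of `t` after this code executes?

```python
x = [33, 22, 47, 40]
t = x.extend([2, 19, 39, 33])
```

list.extend() returns None

NoneType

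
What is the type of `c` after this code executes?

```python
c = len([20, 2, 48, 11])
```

len() always returns int

int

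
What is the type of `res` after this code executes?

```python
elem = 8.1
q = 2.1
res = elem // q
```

float // float returns float (floor division preserves float type)

float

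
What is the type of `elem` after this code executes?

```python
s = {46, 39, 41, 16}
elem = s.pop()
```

Popping from a set of ints returns int

int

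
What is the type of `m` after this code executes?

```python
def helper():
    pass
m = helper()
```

A function with no return statement returns None

NoneType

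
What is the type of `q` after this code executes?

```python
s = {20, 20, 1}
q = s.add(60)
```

set.add() returns None (mutates in place)

NoneType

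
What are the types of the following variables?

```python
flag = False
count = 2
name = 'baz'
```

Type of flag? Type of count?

flag is bool; count is int

bool, int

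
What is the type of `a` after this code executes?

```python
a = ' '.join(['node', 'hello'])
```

str.join() returns str

str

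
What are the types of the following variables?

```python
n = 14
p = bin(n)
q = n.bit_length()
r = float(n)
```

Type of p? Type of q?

bin() returns str; int.bit_length() returns int

str, int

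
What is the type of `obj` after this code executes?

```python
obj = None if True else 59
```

Ternary: condition is True, if branch (None) taken → NoneType

NoneType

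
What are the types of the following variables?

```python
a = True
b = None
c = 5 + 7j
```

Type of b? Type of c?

b is NoneType; c is complex

NoneType, complex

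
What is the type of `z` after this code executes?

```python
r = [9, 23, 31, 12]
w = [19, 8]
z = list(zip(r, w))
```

list(zip(...)) returns a list of tuples

list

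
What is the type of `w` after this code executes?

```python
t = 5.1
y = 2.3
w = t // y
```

float // float returns float (floor division preserves float type)

float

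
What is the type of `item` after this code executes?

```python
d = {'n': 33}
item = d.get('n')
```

dict.get() returns the value (int) when key is found

int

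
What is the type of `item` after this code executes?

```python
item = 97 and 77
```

'and' returns the last value when all truthy (77, which is int)

int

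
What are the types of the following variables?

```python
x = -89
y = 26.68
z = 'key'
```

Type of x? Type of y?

x is int; y is float

int, float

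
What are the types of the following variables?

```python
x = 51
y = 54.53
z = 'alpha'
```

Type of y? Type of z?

y is float; z is str

float, str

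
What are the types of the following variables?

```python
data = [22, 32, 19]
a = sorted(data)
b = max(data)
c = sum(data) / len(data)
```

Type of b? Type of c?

max of ints returns int; int / int returns float

int, float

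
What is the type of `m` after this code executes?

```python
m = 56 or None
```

'or' returns first truthy value (56, int)

int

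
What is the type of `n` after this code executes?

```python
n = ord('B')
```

ord() returns int (Unicode code point)

int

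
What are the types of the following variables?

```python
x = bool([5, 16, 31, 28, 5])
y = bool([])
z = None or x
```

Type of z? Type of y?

None or <bool> returns the bool; bool() returns bool

bool, bool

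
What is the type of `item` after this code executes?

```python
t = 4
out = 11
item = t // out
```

int // int returns int (4 // 11 = 0)

int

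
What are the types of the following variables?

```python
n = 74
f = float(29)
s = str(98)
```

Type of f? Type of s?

f is float; s is str

float, str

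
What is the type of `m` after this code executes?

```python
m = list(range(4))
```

list(range(...)) returns list

list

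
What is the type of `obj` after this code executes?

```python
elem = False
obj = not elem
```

'not' always returns bool

bool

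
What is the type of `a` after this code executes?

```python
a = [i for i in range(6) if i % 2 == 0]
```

A list comprehension [...] produces a list

list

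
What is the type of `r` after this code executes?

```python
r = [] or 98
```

'or' returns first truthy value (98, which is int)

int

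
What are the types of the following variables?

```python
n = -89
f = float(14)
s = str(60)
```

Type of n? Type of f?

n is int; f is float

int, float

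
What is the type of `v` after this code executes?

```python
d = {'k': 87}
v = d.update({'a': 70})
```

dict.update() returns None

NoneType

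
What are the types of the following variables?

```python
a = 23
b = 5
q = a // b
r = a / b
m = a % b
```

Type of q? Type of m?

int // int returns int; int % int returns int

int, int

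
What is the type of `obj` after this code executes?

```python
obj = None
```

None has type NoneType

NoneType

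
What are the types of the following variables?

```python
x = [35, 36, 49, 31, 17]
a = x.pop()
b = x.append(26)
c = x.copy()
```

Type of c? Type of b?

list.copy() returns list; list.append() returns None

list, NoneType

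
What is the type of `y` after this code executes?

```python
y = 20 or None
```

'or' returns first truthy value (20, int)

int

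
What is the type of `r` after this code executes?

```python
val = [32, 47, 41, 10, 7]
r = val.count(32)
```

list.count() returns int

int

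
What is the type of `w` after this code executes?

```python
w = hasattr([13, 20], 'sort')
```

hasattr() returns bool

bool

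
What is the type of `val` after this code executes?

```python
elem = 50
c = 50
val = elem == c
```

Equality comparison returns bool

bool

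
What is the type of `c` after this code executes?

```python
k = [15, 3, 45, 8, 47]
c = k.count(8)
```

list.count() returns int

int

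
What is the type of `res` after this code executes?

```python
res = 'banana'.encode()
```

str.encode() returns bytes

bytes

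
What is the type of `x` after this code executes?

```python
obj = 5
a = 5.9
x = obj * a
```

int * float returns float (5 * 5.9 = 29.5)

float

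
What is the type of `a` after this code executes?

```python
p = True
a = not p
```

'not' always returns bool

bool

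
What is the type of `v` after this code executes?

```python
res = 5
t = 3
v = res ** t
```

int ** positive int returns int (5 ** 3 = 125)

int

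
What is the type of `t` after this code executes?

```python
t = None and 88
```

'and' returns first falsy value (None)

NoneType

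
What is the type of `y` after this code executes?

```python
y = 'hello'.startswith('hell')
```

str.startswith() returns bool

bool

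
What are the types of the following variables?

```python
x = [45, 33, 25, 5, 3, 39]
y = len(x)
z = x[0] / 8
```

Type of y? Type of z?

len() returns int; int / int returns float

int, float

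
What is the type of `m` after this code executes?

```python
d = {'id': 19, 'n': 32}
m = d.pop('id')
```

dict.pop() returns the value (int)

int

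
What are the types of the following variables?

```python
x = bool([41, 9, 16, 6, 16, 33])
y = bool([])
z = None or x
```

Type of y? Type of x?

bool() returns bool; bool() returns bool

bool, bool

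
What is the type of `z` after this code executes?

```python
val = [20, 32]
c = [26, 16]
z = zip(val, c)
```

zip() returns a zip iterator object

zip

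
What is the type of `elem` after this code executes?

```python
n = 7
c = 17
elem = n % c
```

int % int returns int (7 % 17 = 7)

int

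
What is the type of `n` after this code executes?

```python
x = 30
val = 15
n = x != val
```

Comparison operators return bool

bool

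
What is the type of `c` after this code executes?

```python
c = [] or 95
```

'or' returns first truthy value (95, which is int)

int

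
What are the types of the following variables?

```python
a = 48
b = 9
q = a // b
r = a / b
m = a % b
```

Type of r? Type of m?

int / int returns float; int % int returns int

float, int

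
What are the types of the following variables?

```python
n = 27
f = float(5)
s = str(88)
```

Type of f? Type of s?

f is float; s is str

float, str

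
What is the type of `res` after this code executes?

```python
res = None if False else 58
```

Ternary: condition is False, else branch (58) taken → int

int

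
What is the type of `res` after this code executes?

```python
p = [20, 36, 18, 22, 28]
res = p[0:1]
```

Slicing a list always returns a list

list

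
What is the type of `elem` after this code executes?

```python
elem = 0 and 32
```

'and' returns the first falsy value (0, which is int)

int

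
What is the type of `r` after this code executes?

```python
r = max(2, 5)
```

max() of ints returns int

int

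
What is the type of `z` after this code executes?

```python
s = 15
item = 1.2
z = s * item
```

int * float returns float (15 * 1.2 = 18.0)

float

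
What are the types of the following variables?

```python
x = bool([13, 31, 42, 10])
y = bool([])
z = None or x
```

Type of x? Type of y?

bool() returns bool; bool() returns bool

bool, bool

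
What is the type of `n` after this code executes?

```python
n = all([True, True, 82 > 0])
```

all() returns bool

bool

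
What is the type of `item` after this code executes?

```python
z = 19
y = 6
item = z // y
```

int // int returns int (19 // 6 = 3)

int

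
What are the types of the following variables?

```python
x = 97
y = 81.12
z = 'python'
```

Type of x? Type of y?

x is int; y is float

int, float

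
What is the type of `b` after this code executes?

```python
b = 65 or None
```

'or' returns first truthy value (65, int)

int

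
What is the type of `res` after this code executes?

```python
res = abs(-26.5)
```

abs() of float returns float

float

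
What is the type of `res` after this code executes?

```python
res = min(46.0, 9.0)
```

min() of floats returns float

float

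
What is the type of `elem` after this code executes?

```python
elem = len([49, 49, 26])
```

len() always returns int

int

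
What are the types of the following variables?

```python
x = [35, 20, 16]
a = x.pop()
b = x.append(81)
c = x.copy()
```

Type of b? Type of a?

list.append() returns None; list.pop() returns the element (int)

NoneType, int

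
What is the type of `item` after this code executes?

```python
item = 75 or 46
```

'or' returns the first truthy value (75, which is int)

int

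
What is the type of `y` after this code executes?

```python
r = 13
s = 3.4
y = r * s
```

int * float returns float (13 * 3.4 = 44.2)

float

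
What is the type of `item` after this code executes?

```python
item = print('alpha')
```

print() returns None

NoneType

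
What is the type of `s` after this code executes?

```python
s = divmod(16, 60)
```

divmod() returns a tuple (quotient, remainder)

tuple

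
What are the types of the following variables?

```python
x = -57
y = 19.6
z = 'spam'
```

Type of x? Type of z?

x is int; z is str

int, str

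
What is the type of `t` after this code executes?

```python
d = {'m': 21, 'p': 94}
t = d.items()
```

dict.items() returns a dict_items view

dict_items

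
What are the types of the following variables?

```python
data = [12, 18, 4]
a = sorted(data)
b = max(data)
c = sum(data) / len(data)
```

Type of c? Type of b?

int / int returns float; max of ints returns int

float, int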